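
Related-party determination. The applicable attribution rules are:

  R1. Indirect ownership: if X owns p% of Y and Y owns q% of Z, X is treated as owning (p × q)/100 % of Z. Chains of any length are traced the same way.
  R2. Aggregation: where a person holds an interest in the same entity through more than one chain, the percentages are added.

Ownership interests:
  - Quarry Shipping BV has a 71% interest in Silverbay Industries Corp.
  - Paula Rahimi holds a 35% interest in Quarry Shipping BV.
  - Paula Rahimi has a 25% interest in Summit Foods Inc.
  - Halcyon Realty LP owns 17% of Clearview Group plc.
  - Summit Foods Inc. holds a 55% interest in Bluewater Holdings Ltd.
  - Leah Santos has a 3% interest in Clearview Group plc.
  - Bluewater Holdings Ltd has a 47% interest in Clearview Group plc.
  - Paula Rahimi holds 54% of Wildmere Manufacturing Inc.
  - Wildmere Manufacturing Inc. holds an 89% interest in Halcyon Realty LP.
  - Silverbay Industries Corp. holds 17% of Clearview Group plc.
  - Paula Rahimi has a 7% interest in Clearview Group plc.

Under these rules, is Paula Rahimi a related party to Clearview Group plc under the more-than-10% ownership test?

Chain via Wildmere Manufacturing Inc. → Halcyon Realty LP (R1): 54% × 89% × 17% = 8.1702% of Clearview Group plc.
Chain via Summit Foods Inc. → Bluewater Holdings Ltd (R1): 25% × 55% × 47% = 6.4625% of Clearview Group plc.
Chain via Quarry Shipping BV → Silverbay Industries Corp. (R1): 35% × 71% × 17% = 4.2245% of Clearview Group plc.
Direct interest in Clearview Group plc: 7%.
Aggregating (R2): 8.1702% + 6.4625% + 4.2245% + 7% = 25.8572%.
25.8572% exceeds the 10% threshold, so Paula is a related party to Clearview Group plc.

Yes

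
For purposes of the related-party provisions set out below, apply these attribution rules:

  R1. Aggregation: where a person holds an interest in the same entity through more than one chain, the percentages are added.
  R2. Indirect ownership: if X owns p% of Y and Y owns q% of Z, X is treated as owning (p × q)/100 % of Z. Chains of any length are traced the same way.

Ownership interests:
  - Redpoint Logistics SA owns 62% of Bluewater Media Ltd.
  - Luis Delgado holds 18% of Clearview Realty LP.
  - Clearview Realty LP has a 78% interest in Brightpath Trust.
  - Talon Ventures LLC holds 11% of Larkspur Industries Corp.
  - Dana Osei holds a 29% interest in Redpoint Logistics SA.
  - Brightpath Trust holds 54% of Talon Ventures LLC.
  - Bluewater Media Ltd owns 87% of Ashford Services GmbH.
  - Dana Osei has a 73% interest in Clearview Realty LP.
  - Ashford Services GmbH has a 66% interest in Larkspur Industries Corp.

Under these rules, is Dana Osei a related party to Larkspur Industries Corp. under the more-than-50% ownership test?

No

Chain via Redpoint Logistics SA → Bluewater Media Ltd → Ashford Services GmbH (R2): 29% × 62% × 87% × 66% = 10.324116% of Larkspur Industries Corp.
Chain via Clearview Realty LP → Brightpath Trust → Talon Ventures LLC (R2): 73% × 78% × 54% × 11% = 3.382236% of Larkspur Industries Corp.
Aggregating (R1): 10.324116% + 3.382236% = 13.706352%.
13.706352% does not exceed the 50% threshold, so Dana is not a related party to Larkspur Industries Corp.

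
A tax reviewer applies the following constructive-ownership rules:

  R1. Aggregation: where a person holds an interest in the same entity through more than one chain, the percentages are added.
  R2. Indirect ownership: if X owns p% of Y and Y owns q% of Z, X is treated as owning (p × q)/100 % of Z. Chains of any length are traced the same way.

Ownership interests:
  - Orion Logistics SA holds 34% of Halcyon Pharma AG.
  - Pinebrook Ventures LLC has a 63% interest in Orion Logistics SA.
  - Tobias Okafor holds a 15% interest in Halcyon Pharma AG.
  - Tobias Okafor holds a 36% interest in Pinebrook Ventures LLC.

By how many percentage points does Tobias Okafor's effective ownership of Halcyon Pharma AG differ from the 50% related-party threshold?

27.2888

Chain via Pinebrook Ventures LLC → Orion Logistics SA (R2): 36% × 63% × 34% = 7.7112% of Halcyon Pharma AG.
Direct interest in Halcyon Pharma AG: 15%.
Aggregating (R1): 7.7112% + 15% = 22.7112%.
22.7112% falls short of the 50% threshold by 27.2888 percentage points.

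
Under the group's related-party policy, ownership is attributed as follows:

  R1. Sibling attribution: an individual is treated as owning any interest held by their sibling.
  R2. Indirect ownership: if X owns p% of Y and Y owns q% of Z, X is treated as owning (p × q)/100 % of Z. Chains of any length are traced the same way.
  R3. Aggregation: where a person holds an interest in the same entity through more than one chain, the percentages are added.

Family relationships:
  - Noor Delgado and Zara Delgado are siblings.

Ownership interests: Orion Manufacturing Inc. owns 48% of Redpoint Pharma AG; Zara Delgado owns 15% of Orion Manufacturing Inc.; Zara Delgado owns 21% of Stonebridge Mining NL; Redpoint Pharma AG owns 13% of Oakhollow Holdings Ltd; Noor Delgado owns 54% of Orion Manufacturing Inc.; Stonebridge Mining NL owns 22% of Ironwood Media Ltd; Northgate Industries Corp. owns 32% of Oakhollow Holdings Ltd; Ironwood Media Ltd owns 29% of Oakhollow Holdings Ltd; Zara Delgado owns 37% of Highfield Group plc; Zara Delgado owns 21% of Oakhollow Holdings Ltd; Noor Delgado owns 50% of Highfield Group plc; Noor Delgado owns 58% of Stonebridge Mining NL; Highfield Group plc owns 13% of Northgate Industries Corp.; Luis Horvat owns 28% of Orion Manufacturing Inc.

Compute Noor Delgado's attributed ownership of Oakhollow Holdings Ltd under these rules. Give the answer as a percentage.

By sibling attribution (R1), Noor Delgado is treated as also owning Zara Delgado's interest in Highfield Group plc, giving 50% + 37% = 87%.
By sibling attribution (R1), Noor Delgado is treated as also owning Zara Delgado's interest in Orion Manufacturing Inc, giving 54% + 15% = 69%.
By sibling attribution (R1), Noor Delgado is treated as also owning Zara Delgado's interest in Stonebridge Mining NL, giving 58% + 21% = 79%.
By sibling attribution (R1), Noor Delgado is treated as owning Zara Delgado's 21% interest in Oakhollow Holdings Ltd.
Chain via Highfield Group plc → Northgate Industries Corp. (R2): 87% × 13% × 32% = 3.6192% of Oakhollow Holdings Ltd.
Chain via Orion Manufacturing Inc. → Redpoint Pharma AG (R2): 69% × 48% × 13% = 4.3056% of Oakhollow Holdings Ltd.
Chain via Stonebridge Mining NL → Ironwood Media Ltd (R2): 79% × 22% × 29% = 5.0402% of Oakhollow Holdings Ltd.
Direct interest in Oakhollow Holdings Ltd: 21%.
Aggregating (R3): 3.6192% + 4.3056% + 5.0402% + 21% = 33.965%.

33.965%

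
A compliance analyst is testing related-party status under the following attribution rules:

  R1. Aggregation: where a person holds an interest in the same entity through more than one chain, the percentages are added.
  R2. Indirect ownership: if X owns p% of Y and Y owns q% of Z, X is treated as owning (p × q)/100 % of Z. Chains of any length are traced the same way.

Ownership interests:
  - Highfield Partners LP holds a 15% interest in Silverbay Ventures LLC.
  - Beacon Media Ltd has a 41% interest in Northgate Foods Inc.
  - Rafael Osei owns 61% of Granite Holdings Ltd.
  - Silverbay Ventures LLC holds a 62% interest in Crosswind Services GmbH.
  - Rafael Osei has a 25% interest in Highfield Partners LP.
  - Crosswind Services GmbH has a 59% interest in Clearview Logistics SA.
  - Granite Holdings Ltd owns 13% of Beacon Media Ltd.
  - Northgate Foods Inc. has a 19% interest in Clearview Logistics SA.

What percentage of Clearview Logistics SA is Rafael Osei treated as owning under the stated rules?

Chain via Highfield Partners LP → Silverbay Ventures LLC → Crosswind Services GmbH (R2): 25% × 15% × 62% × 59% = 1.37175% of Clearview Logistics SA.
Chain via Granite Holdings Ltd → Beacon Media Ltd → Northgate Foods Inc. (R2): 61% × 13% × 41% × 19% = 0.617747% of Clearview Logistics SA.
Aggregating (R1): 1.37175% + 0.617747% = 1.989497%.

1.989497%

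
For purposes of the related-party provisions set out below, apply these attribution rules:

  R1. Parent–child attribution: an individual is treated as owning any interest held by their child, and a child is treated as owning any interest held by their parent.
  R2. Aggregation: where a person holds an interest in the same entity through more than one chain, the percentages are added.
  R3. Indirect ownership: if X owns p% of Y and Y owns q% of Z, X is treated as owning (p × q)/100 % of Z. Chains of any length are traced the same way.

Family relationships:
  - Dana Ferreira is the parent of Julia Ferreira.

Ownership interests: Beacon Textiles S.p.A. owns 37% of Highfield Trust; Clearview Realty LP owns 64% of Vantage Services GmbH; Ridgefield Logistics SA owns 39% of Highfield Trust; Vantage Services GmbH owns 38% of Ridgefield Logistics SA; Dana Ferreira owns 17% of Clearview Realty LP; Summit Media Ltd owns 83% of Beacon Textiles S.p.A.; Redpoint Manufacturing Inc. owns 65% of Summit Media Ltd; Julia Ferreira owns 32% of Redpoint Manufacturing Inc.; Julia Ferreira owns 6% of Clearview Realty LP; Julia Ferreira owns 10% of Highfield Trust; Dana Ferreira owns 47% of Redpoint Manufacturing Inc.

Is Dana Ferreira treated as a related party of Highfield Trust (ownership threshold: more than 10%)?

Yes

By parent–child attribution (R1), Dana Ferreira is treated as also owning Julia Ferreira's interest in Clearview Realty LP, giving 17% + 6% = 23%.
By parent–child attribution (R1), Dana Ferreira is treated as also owning Julia Ferreira's interest in Redpoint Manufacturing Inc, giving 47% + 32% = 79%.
By parent–child attribution (R1), Dana Ferreira is treated as owning Julia Ferreira's 10% interest in Highfield Trust.
Chain via Clearview Realty LP → Vantage Services GmbH → Ridgefield Logistics SA (R3): 23% × 64% × 38% × 39% = 2.181504% of Highfield Trust.
Chain via Redpoint Manufacturing Inc. → Summit Media Ltd → Beacon Textiles S.p.A. (R3): 79% × 65% × 83% × 37% = 15.769585% of Highfield Trust.
Direct interest in Highfield Trust: 10%.
Aggregating (R2): 2.181504% + 15.769585% + 10% = 27.951089%.
27.951089% exceeds the 10% threshold, so Dana is a related party to Highfield Trust.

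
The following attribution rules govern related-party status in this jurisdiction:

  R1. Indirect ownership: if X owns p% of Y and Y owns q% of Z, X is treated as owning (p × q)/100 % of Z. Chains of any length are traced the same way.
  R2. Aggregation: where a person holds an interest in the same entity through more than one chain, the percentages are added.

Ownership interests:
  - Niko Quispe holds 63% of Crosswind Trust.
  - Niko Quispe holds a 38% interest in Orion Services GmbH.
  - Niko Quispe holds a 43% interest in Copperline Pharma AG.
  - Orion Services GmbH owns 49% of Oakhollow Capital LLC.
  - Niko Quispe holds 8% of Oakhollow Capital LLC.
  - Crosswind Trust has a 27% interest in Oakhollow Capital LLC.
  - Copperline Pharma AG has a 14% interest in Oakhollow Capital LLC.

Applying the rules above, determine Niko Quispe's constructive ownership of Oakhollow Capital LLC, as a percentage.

49.65%

Chain via Orion Services GmbH (R1): 38% × 49% = 18.62% of Oakhollow Capital LLC.
Chain via Copperline Pharma AG (R1): 43% × 14% = 6.02% of Oakhollow Capital LLC.
Chain via Crosswind Trust (R1): 63% × 27% = 17.01% of Oakhollow Capital LLC.
Direct interest in Oakhollow Capital LLC: 8%.
Aggregating (R2): 18.62% + 6.02% + 17.01% + 8% = 49.65%.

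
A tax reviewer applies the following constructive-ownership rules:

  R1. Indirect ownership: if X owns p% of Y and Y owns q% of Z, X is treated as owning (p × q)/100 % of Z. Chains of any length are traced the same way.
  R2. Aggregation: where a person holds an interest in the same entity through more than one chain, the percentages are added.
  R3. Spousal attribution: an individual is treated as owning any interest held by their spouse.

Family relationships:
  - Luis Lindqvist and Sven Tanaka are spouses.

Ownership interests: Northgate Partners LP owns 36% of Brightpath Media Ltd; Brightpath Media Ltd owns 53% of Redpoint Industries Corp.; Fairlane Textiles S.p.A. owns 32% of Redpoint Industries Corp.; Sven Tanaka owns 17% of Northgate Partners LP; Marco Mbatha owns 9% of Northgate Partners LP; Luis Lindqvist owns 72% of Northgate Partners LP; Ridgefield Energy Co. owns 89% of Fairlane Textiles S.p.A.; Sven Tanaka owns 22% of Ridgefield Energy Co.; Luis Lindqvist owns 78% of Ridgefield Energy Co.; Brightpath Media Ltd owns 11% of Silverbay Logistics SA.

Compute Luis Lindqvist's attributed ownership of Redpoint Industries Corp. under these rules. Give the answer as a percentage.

By spousal attribution (R3), Luis Lindqvist is treated as also owning Sven Tanaka's interest in Ridgefield Energy Co, giving 78% + 22% = 100%.
By spousal attribution (R3), Luis Lindqvist is treated as also owning Sven Tanaka's interest in Northgate Partners LP, giving 72% + 17% = 89%.
Chain via Ridgefield Energy Co. → Fairlane Textiles S.p.A. (R1): 100% × 89% × 32% = 28.48% of Redpoint Industries Corp.
Chain via Northgate Partners LP → Brightpath Media Ltd (R1): 89% × 36% × 53% = 16.9812% of Redpoint Industries Corp.
Aggregating (R2): 28.48% + 16.9812% = 45.4612%.

45.4612%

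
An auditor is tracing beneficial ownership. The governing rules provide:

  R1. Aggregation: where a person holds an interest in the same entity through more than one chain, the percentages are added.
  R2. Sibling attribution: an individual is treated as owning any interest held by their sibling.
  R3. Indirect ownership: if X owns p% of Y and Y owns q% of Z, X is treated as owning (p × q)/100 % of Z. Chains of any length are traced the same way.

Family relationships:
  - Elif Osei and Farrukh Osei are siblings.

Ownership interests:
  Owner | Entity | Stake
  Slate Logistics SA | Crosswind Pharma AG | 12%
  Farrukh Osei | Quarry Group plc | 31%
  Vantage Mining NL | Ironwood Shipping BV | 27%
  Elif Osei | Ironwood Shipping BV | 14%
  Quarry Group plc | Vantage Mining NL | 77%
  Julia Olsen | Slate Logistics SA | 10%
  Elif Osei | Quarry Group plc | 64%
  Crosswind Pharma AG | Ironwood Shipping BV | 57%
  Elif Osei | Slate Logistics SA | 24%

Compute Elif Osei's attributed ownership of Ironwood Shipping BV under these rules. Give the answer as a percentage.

By sibling attribution (R2), Elif Osei is treated as also owning Farrukh Osei's interest in Quarry Group plc, giving 64% + 31% = 95%.
Chain via Slate Logistics SA → Crosswind Pharma AG (R3): 24% × 12% × 57% = 1.6416% of Ironwood Shipping BV.
Chain via Quarry Group plc → Vantage Mining NL (R3): 95% × 77% × 27% = 19.7505% of Ironwood Shipping BV.
Direct interest in Ironwood Shipping BV: 14%.
Aggregating (R1): 1.6416% + 19.7505% + 14% = 35.3921%.

35.3921%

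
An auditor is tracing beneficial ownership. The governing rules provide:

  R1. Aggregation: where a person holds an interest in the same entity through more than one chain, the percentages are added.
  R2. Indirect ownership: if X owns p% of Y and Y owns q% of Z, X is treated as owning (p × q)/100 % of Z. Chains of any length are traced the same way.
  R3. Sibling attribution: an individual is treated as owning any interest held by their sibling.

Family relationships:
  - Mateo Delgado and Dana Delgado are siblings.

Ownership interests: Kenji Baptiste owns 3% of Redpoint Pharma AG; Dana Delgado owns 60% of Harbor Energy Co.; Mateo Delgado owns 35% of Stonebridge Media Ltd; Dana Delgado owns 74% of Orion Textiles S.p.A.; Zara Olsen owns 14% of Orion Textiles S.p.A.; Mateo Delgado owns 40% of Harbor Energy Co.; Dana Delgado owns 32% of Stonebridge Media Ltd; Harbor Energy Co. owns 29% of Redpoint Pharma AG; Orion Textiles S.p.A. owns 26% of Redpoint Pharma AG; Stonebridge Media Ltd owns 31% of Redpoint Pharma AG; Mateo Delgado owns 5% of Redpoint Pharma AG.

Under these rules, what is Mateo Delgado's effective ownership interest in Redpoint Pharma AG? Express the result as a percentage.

74.01%

By sibling attribution (R3), Mateo Delgado is treated as also owning Dana Delgado's interest in Stonebridge Media Ltd, giving 35% + 32% = 67%.
By sibling attribution (R3), Mateo Delgado is treated as also owning Dana Delgado's interest in Harbor Energy Co, giving 40% + 60% = 100%.
By sibling attribution (R3), Mateo Delgado is treated as owning Dana Delgado's 74% interest in Orion Textiles S.p.A.
Chain via Stonebridge Media Ltd (R2): 67% × 31% = 20.77% of Redpoint Pharma AG.
Chain via Harbor Energy Co. (R2): 100% × 29% = 29% of Redpoint Pharma AG.
Direct interest in Redpoint Pharma AG: 5%.
Chain via Orion Textiles S.p.A. (R2): 74% × 26% = 19.24% of Redpoint Pharma AG.
Aggregating (R1): 20.77% + 29% + 5% + 19.24% = 74.01%.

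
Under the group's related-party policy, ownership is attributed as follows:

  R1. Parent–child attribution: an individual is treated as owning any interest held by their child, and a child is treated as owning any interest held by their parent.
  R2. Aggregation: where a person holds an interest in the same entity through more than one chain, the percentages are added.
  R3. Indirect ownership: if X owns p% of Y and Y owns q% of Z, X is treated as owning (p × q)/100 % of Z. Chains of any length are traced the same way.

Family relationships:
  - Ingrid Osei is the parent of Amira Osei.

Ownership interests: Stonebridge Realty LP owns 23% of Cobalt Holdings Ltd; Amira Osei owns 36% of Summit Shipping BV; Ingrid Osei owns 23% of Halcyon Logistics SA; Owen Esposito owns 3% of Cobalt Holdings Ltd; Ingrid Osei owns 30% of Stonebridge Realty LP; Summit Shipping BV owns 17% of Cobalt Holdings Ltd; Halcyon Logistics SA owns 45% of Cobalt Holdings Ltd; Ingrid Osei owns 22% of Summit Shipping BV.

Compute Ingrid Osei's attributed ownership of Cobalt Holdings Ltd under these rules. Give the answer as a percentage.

By parent–child attribution (R1), Ingrid Osei is treated as also owning Amira Osei's interest in Summit Shipping BV, giving 22% + 36% = 58%.
Chain via Halcyon Logistics SA (R3): 23% × 45% = 10.35% of Cobalt Holdings Ltd.
Chain via Stonebridge Realty LP (R3): 30% × 23% = 6.9% of Cobalt Holdings Ltd.
Chain via Summit Shipping BV (R3): 58% × 17% = 9.86% of Cobalt Holdings Ltd.
Aggregating (R2): 10.35% + 6.9% + 9.86% = 27.11%.

27.11%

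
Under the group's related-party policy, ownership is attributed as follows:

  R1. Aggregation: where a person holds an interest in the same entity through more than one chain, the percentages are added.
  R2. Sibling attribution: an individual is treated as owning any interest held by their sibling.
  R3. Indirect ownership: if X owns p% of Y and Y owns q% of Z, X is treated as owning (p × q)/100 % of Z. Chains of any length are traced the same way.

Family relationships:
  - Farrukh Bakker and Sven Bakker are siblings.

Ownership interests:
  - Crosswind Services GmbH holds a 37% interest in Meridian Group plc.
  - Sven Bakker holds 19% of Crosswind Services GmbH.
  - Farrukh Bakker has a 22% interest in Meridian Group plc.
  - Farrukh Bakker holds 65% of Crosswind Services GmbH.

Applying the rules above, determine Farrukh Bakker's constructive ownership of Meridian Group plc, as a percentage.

53.08%

By sibling attribution (R2), Farrukh Bakker is treated as also owning Sven Bakker's interest in Crosswind Services GmbH, giving 65% + 19% = 84%.
Chain via Crosswind Services GmbH (R3): 84% × 37% = 31.08% of Meridian Group plc.
Direct interest in Meridian Group plc: 22%.
Aggregating (R1): 31.08% + 22% = 53.08%.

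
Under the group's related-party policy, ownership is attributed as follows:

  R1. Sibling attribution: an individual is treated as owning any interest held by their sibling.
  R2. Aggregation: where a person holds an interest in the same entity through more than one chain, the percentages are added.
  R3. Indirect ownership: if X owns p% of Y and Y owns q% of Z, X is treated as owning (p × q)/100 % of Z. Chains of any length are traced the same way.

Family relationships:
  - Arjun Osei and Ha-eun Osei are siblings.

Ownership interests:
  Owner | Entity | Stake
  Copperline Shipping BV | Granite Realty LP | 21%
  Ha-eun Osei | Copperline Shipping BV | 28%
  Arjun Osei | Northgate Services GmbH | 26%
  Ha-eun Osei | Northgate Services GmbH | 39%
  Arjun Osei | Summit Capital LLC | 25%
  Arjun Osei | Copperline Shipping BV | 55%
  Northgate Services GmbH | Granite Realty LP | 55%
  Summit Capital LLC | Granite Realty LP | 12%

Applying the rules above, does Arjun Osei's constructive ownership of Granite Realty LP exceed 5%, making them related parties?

Yes

By sibling attribution (R1), Arjun Osei is treated as also owning Ha-eun Osei's interest in Northgate Services GmbH, giving 26% + 39% = 65%.
By sibling attribution (R1), Arjun Osei is treated as also owning Ha-eun Osei's interest in Copperline Shipping BV, giving 55% + 28% = 83%.
Chain via Summit Capital LLC (R3): 25% × 12% = 3% of Granite Realty LP.
Chain via Northgate Services GmbH (R3): 65% × 55% = 35.75% of Granite Realty LP.
Chain via Copperline Shipping BV (R3): 83% × 21% = 17.43% of Granite Realty LP.
Aggregating (R2): 3% + 35.75% + 17.43% = 56.18%.
56.18% exceeds the 5% threshold, so Arjun is a related party to Granite Realty LP.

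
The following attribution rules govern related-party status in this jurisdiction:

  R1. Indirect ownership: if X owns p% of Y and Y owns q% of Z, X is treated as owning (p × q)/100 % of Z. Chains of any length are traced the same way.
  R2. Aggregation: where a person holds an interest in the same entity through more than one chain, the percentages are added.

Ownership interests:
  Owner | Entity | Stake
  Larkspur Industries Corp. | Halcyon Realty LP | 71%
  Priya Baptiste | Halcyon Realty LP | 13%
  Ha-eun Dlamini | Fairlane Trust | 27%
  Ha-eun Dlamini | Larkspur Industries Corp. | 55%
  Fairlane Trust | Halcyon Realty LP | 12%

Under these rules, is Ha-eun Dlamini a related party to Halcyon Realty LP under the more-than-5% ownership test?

Chain via Fairlane Trust (R1): 27% × 12% = 3.24% of Halcyon Realty LP.
Chain via Larkspur Industries Corp. (R1): 55% × 71% = 39.05% of Halcyon Realty LP.
Aggregating (R2): 3.24% + 39.05% = 42.29%.
42.29% exceeds the 5% threshold, so Ha-eun is a related party to Halcyon Realty LP.

Yes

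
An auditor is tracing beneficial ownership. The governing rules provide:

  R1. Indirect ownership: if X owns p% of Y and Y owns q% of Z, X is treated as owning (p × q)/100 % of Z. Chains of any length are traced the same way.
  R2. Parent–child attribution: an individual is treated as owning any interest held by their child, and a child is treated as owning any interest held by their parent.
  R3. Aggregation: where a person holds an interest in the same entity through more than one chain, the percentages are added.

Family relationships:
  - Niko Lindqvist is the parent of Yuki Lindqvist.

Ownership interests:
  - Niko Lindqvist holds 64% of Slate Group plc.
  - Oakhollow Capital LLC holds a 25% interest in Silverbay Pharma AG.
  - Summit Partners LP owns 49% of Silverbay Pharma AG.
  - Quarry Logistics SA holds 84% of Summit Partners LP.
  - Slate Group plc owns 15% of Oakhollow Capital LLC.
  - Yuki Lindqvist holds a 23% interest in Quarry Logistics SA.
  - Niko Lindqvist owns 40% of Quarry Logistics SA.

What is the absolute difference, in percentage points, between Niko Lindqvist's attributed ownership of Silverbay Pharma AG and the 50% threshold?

21.6692

By parent–child attribution (R2), Niko Lindqvist is treated as also owning Yuki Lindqvist's interest in Quarry Logistics SA, giving 40% + 23% = 63%.
Chain via Quarry Logistics SA → Summit Partners LP (R1): 63% × 84% × 49% = 25.9308% of Silverbay Pharma AG.
Chain via Slate Group plc → Oakhollow Capital LLC (R1): 64% × 15% × 25% = 2.4% of Silverbay Pharma AG.
Aggregating (R3): 25.9308% + 2.4% = 28.3308%.
28.3308% falls short of the 50% threshold by 21.6692 percentage points.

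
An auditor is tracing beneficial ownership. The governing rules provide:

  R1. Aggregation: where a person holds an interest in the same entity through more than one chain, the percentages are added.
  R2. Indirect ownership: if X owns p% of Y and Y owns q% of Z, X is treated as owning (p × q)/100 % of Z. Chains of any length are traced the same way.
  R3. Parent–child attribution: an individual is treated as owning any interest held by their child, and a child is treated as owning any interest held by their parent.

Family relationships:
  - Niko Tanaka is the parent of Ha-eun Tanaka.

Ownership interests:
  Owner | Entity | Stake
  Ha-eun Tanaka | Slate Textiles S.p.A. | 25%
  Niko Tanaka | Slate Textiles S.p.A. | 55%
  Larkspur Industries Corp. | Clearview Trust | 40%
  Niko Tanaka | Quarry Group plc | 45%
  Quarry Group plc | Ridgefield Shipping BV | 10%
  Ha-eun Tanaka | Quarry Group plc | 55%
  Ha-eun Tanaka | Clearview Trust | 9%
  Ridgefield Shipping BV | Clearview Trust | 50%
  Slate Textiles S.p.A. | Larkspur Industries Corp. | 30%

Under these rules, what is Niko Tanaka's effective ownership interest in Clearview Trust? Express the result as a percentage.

23.6%

By parent–child attribution (R3), Niko Tanaka is treated as also owning Ha-eun Tanaka's interest in Slate Textiles S.p.A, giving 55% + 25% = 80%.
By parent–child attribution (R3), Niko Tanaka is treated as also owning Ha-eun Tanaka's interest in Quarry Group plc, giving 45% + 55% = 100%.
By parent–child attribution (R3), Niko Tanaka is treated as owning Ha-eun Tanaka's 9% interest in Clearview Trust.
Chain via Slate Textiles S.p.A. → Larkspur Industries Corp. (R2): 80% × 30% × 40% = 9.6% of Clearview Trust.
Chain via Quarry Group plc → Ridgefield Shipping BV (R2): 100% × 10% × 50% = 5% of Clearview Trust.
Direct interest in Clearview Trust: 9%.
Aggregating (R1): 9.6% + 5% + 9% = 23.6%.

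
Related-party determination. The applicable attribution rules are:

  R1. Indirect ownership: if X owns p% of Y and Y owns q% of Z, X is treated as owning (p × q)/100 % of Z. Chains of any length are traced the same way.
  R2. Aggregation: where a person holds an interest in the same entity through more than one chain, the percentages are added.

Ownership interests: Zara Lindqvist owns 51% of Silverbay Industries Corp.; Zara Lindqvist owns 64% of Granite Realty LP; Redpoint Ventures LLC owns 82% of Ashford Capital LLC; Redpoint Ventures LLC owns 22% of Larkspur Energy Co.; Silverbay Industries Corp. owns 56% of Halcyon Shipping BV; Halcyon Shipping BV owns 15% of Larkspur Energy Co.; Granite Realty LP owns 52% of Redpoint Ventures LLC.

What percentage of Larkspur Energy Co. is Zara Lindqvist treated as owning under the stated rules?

11.6056%

Chain via Silverbay Industries Corp. → Halcyon Shipping BV (R1): 51% × 56% × 15% = 4.284% of Larkspur Energy Co.
Chain via Granite Realty LP → Redpoint Ventures LLC (R1): 64% × 52% × 22% = 7.3216% of Larkspur Energy Co.
Aggregating (R2): 4.284% + 7.3216% = 11.6056%.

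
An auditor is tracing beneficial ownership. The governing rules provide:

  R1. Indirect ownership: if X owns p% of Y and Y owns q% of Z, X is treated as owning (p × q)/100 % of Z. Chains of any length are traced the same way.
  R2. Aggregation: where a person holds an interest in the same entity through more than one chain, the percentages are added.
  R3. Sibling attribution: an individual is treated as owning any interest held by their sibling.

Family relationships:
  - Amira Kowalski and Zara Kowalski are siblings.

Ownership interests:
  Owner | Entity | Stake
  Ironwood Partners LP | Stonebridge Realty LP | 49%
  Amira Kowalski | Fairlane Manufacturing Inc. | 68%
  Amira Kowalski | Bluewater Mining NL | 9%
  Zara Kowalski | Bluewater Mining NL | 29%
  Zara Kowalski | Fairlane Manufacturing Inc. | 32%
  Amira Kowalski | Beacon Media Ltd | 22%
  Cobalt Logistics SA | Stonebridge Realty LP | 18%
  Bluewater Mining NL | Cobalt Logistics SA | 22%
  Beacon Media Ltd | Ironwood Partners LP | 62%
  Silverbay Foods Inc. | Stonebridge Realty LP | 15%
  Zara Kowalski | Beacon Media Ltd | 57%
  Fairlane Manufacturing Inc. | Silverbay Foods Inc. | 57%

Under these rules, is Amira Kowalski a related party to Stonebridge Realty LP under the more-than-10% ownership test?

By sibling attribution (R3), Amira Kowalski is treated as also owning Zara Kowalski's interest in Fairlane Manufacturing Inc, giving 68% + 32% = 100%.
By sibling attribution (R3), Amira Kowalski is treated as also owning Zara Kowalski's interest in Beacon Media Ltd, giving 22% + 57% = 79%.
By sibling attribution (R3), Amira Kowalski is treated as also owning Zara Kowalski's interest in Bluewater Mining NL, giving 9% + 29% = 38%.
Chain via Fairlane Manufacturing Inc. → Silverbay Foods Inc. (R1): 100% × 57% × 15% = 8.55% of Stonebridge Realty LP.
Chain via Beacon Media Ltd → Ironwood Partners LP (R1): 79% × 62% × 49% = 24.0002% of Stonebridge Realty LP.
Chain via Bluewater Mining NL → Cobalt Logistics SA (R1): 38% × 22% × 18% = 1.5048% of Stonebridge Realty LP.
Aggregating (R2): 8.55% + 24.0002% + 1.5048% = 34.055%.
34.055% exceeds the 10% threshold, so Amira is a related party to Stonebridge Realty LP.

Yes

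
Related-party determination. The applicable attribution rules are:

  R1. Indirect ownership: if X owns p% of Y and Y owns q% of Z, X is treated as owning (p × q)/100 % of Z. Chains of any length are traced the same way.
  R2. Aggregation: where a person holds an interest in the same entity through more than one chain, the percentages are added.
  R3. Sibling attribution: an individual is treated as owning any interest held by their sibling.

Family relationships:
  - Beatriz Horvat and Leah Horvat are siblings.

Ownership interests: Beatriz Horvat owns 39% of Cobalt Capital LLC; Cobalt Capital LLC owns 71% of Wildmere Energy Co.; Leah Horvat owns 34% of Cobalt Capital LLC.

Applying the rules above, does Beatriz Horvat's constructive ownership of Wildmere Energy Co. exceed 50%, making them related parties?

Yes

By sibling attribution (R3), Beatriz Horvat is treated as also owning Leah Horvat's interest in Cobalt Capital LLC, giving 39% + 34% = 73%.
Chain via Cobalt Capital LLC (R1): 73% × 71% = 51.83% of Wildmere Energy Co.
51.83% exceeds the 50% threshold, so Beatriz is a related party to Wildmere Energy Co.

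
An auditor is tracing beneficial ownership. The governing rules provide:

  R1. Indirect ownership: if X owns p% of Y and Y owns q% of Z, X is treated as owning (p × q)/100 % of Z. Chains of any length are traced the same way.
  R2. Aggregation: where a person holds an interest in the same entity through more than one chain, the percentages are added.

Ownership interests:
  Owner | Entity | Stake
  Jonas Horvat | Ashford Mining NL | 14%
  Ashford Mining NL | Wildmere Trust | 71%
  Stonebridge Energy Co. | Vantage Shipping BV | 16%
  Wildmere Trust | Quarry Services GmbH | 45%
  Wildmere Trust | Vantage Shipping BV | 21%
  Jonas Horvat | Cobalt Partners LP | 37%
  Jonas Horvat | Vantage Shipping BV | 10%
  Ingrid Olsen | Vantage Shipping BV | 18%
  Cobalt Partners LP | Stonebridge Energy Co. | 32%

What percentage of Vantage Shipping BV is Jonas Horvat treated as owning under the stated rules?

13.9818%

Chain via Cobalt Partners LP → Stonebridge Energy Co. (R1): 37% × 32% × 16% = 1.8944% of Vantage Shipping BV.
Chain via Ashford Mining NL → Wildmere Trust (R1): 14% × 71% × 21% = 2.0874% of Vantage Shipping BV.
Direct interest in Vantage Shipping BV: 10%.
Aggregating (R2): 1.8944% + 2.0874% + 10% = 13.9818%.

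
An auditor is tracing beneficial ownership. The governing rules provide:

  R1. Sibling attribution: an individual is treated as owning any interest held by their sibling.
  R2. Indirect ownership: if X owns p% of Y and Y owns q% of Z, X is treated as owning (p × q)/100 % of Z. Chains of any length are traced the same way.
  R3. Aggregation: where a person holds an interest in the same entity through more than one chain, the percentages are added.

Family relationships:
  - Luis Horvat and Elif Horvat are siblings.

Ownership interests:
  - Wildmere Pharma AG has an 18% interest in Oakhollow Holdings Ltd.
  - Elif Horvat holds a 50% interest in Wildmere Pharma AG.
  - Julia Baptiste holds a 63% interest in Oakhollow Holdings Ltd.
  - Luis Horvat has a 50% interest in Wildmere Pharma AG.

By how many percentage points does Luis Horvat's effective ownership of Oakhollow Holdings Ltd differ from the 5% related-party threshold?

By sibling attribution (R1), Luis Horvat is treated as also owning Elif Horvat's interest in Wildmere Pharma AG, giving 50% + 50% = 100%.
Chain via Wildmere Pharma AG (R2): 100% × 18% = 18% of Oakhollow Holdings Ltd.
18% exceeds the 5% threshold by 13 percentage points.

13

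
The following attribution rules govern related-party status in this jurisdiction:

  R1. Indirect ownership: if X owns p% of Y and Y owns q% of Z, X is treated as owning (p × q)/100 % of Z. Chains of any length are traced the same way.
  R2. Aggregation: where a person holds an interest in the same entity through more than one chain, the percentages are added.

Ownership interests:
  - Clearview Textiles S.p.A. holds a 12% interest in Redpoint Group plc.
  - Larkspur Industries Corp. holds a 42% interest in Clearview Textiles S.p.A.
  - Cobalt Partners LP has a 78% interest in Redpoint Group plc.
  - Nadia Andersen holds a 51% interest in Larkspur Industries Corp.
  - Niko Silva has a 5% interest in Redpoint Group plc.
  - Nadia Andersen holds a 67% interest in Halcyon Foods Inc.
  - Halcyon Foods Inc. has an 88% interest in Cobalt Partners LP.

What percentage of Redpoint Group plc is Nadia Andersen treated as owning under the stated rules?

48.5592%

Chain via Halcyon Foods Inc. → Cobalt Partners LP (R1): 67% × 88% × 78% = 45.9888% of Redpoint Group plc.
Chain via Larkspur Industries Corp. → Clearview Textiles S.p.A. (R1): 51% × 42% × 12% = 2.5704% of Redpoint Group plc.
Aggregating (R2): 45.9888% + 2.5704% = 48.5592%.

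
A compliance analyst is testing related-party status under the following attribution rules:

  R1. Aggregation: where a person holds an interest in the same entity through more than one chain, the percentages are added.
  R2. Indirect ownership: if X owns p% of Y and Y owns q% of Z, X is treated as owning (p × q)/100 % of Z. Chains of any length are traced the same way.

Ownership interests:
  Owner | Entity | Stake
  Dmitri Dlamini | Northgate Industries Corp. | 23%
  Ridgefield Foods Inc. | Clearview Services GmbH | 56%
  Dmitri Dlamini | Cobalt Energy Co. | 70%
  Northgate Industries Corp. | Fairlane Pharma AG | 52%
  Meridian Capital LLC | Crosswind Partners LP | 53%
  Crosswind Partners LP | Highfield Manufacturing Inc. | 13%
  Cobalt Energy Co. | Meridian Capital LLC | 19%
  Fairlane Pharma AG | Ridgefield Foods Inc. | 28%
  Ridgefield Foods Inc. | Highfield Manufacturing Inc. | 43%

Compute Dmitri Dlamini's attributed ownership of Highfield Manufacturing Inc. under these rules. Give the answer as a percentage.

2.356354%

Chain via Northgate Industries Corp. → Fairlane Pharma AG → Ridgefield Foods Inc. (R2): 23% × 52% × 28% × 43% = 1.439984% of Highfield Manufacturing Inc.
Chain via Cobalt Energy Co. → Meridian Capital LLC → Crosswind Partners LP (R2): 70% × 19% × 53% × 13% = 0.91637% of Highfield Manufacturing Inc.
Aggregating (R1): 1.439984% + 0.91637% = 2.356354%.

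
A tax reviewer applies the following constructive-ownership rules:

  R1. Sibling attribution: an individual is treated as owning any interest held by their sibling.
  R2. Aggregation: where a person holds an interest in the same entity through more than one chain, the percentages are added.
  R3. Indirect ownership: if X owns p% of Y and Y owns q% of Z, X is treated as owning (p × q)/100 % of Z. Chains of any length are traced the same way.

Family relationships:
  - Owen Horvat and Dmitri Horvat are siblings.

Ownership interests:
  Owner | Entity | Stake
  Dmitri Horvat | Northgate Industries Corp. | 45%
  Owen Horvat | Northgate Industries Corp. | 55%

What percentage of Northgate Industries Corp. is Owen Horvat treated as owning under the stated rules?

By sibling attribution (R1), Owen Horvat is treated as also owning Dmitri Horvat's interest in Northgate Industries Corp, giving 55% + 45% = 100%.
Direct interest in Northgate Industries Corp: 100%.

100%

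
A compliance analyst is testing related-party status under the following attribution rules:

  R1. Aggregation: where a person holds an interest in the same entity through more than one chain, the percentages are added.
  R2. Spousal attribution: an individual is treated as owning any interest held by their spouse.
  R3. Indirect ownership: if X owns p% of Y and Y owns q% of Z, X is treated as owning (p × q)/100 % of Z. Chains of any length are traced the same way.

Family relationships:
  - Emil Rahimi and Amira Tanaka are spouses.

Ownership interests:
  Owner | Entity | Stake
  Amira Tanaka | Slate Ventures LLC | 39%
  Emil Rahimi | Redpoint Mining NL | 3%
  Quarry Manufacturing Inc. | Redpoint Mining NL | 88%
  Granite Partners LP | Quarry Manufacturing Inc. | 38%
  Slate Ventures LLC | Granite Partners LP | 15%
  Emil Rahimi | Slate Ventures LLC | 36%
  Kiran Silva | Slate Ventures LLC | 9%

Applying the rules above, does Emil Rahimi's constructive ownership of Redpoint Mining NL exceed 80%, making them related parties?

No

By spousal attribution (R2), Emil Rahimi is treated as also owning Amira Tanaka's interest in Slate Ventures LLC, giving 36% + 39% = 75%.
Chain via Slate Ventures LLC → Granite Partners LP → Quarry Manufacturing Inc. (R3): 75% × 15% × 38% × 88% = 3.762% of Redpoint Mining NL.
Direct interest in Redpoint Mining NL: 3%.
Aggregating (R1): 3.762% + 3% = 6.762%.
6.762% does not exceed the 80% threshold, so Emil is not a related party to Redpoint Mining NL.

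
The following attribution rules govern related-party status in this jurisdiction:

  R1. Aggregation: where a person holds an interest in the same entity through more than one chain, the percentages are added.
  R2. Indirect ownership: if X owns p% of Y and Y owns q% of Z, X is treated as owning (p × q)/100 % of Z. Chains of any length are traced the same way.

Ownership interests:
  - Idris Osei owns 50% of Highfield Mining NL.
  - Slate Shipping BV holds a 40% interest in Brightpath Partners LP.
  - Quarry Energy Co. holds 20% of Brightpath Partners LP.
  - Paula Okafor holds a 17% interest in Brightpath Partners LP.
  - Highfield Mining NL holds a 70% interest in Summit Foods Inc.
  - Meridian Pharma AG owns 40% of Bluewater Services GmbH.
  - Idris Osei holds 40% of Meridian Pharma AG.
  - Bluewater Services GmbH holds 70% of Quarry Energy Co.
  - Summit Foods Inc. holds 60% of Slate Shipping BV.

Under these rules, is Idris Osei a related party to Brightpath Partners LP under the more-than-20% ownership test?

No

Chain via Meridian Pharma AG → Bluewater Services GmbH → Quarry Energy Co. (R2): 40% × 40% × 70% × 20% = 2.24% of Brightpath Partners LP.
Chain via Highfield Mining NL → Summit Foods Inc. → Slate Shipping BV (R2): 50% × 70% × 60% × 40% = 8.4% of Brightpath Partners LP.
Aggregating (R1): 2.24% + 8.4% = 10.64%.
10.64% does not exceed the 20% threshold, so Idris is not a related party to Brightpath Partners LP.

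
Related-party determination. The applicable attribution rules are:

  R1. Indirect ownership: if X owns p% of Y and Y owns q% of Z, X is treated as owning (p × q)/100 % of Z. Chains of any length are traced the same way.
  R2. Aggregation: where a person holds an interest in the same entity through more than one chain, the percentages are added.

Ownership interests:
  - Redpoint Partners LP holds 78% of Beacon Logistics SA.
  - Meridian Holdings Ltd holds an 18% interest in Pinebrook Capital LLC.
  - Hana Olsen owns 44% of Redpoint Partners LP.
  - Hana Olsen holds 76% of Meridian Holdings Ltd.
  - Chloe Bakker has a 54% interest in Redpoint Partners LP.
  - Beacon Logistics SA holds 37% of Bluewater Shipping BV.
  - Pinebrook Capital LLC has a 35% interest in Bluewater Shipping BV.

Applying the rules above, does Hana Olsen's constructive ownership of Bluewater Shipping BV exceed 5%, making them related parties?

Yes

Chain via Meridian Holdings Ltd → Pinebrook Capital LLC (R1): 76% × 18% × 35% = 4.788% of Bluewater Shipping BV.
Chain via Redpoint Partners LP → Beacon Logistics SA (R1): 44% × 78% × 37% = 12.6984% of Bluewater Shipping BV.
Aggregating (R2): 4.788% + 12.6984% = 17.4864%.
17.4864% exceeds the 5% threshold, so Hana is a related party to Bluewater Shipping BV.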